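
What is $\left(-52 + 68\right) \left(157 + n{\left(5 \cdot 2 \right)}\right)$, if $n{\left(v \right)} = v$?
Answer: $2672$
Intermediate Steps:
$\left(-52 + 68\right) \left(157 + n{\left(5 \cdot 2 \right)}\right) = \left(-52 + 68\right) \left(157 + 5 \cdot 2\right) = 16 \left(157 + 10\right) = 16 \cdot 167 = 2672$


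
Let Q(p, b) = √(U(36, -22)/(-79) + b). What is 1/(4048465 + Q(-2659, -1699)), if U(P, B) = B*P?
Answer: 319828735/1294815439775204 - I*√10540891/1294815439775204 ≈ 2.4701e-7 - 2.5074e-12*I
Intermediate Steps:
Q(p, b) = √(792/79 + b) (Q(p, b) = √(-22*36/(-79) + b) = √(-792*(-1/79) + b) = √(792/79 + b))
1/(4048465 + Q(-2659, -1699)) = 1/(4048465 + √(62568 + 6241*(-1699))/79) = 1/(4048465 + √(62568 - 10603459)/79) = 1/(4048465 + √(-10540891)/79) = 1/(4048465 + (I*√10540891)/79) = 1/(4048465 + I*√10540891/79)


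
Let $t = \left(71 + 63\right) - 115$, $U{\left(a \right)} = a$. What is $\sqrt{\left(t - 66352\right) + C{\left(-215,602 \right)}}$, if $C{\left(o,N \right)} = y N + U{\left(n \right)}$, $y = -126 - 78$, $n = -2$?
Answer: $i \sqrt{189143} \approx 434.91 i$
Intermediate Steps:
$y = -204$
$C{\left(o,N \right)} = -2 - 204 N$ ($C{\left(o,N \right)} = - 204 N - 2 = -2 - 204 N$)
$t = 19$ ($t = 134 - 115 = 19$)
$\sqrt{\left(t - 66352\right) + C{\left(-215,602 \right)}} = \sqrt{\left(19 - 66352\right) - 122810} = \sqrt{-66333 - 122810} = \sqrt{-189143} = i \sqrt{189143}$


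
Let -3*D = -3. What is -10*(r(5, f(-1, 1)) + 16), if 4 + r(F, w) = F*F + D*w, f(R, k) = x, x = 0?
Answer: -370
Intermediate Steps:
D = 1 (D = -⅓*(-3) = 1)
f(R, k) = 0
r(F, w) = -4 + w + F² (r(F, w) = -4 + (F*F + 1*w) = -4 + (F² + w) = -4 + (w + F²) = -4 + w + F²)
-10*(r(5, f(-1, 1)) + 16) = -10*((-4 + 0 + 5²) + 16) = -10*((-4 + 0 + 25) + 16) = -10*(21 + 16) = -10*37 = -370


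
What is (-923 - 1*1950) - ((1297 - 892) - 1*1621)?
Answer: -1657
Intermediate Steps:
(-923 - 1*1950) - ((1297 - 892) - 1*1621) = (-923 - 1950) - (405 - 1621) = -2873 - 1*(-1216) = -2873 + 1216 = -1657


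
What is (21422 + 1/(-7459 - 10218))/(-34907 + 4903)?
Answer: -378676693/530380708 ≈ -0.71397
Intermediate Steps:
(21422 + 1/(-7459 - 10218))/(-34907 + 4903) = (21422 + 1/(-17677))/(-30004) = (21422 - 1/17677)*(-1/30004) = (378676693/17677)*(-1/30004) = -378676693/530380708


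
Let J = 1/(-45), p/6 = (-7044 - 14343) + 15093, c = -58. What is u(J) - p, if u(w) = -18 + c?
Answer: 37688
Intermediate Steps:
p = -37764 (p = 6*((-7044 - 14343) + 15093) = 6*(-21387 + 15093) = 6*(-6294) = -37764)
J = -1/45 ≈ -0.022222
u(w) = -76 (u(w) = -18 - 58 = -76)
u(J) - p = -76 - 1*(-37764) = -76 + 37764 = 37688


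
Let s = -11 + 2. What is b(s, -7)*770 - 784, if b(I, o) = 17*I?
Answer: -118594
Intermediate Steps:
s = -9
b(s, -7)*770 - 784 = (17*(-9))*770 - 784 = -153*770 - 784 = -117810 - 784 = -118594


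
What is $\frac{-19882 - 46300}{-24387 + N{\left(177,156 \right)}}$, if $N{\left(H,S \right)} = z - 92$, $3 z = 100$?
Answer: $\frac{198546}{73337} \approx 2.7073$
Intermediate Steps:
$z = \frac{100}{3}$ ($z = \frac{1}{3} \cdot 100 = \frac{100}{3} \approx 33.333$)
$N{\left(H,S \right)} = - \frac{176}{3}$ ($N{\left(H,S \right)} = \frac{100}{3} - 92 = - \frac{176}{3}$)
$\frac{-19882 - 46300}{-24387 + N{\left(177,156 \right)}} = \frac{-19882 - 46300}{-24387 - \frac{176}{3}} = - \frac{66182}{- \frac{73337}{3}} = \left(-66182\right) \left(- \frac{3}{73337}\right) = \frac{198546}{73337}$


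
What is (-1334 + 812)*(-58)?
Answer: 30276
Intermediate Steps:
(-1334 + 812)*(-58) = -522*(-58) = 30276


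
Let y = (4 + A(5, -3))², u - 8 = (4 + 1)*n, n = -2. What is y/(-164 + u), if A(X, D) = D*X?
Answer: -121/166 ≈ -0.72892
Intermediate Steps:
u = -2 (u = 8 + (4 + 1)*(-2) = 8 + 5*(-2) = 8 - 10 = -2)
y = 121 (y = (4 - 3*5)² = (4 - 15)² = (-11)² = 121)
y/(-164 + u) = 121/(-164 - 2) = 121/(-166) = 121*(-1/166) = -121/166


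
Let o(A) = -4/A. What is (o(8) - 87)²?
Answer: 30625/4 ≈ 7656.3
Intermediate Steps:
(o(8) - 87)² = (-4/8 - 87)² = (-4*⅛ - 87)² = (-½ - 87)² = (-175/2)² = 30625/4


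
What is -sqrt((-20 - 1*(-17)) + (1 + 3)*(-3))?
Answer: -I*sqrt(15) ≈ -3.873*I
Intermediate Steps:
-sqrt((-20 - 1*(-17)) + (1 + 3)*(-3)) = -sqrt((-20 + 17) + 4*(-3)) = -sqrt(-3 - 12) = -sqrt(-15) = -I*sqrt(15)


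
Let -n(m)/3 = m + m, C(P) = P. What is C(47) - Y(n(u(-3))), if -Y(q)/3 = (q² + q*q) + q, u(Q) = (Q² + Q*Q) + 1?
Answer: 77681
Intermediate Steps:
u(Q) = 1 + 2*Q² (u(Q) = (Q² + Q²) + 1 = 2*Q² + 1 = 1 + 2*Q²)
n(m) = -6*m (n(m) = -3*(m + m) = -6*m)
Y(q) = -6*q² - 3*q (Y(q) = -3*((q² + q*q) + q) = -3*((q² + q²) + q) = -3*(2*q² + q) = -3*(q + 2*q²) = -6*q² - 3*q)
C(47) - Y(n(u(-3))) = 47 - (-3)*(-6*(1 + 2*(-3)²))*(1 + 2*(-6*(1 + 2*(-3)²))) = 47 - (-3)*(-6*(1 + 2*9))*(1 + 2*(-6*(1 + 2*9))) = 47 - (-3)*(-6*(1 + 18))*(1 + 2*(-6*(1 + 18))) = 47 - (-3)*(-6*19)*(1 + 2*(-6*19)) = 47 - (-3)*(-114)*(1 + 2*(-114)) = 47 - (-3)*(-114)*(1 - 228) = 47 - (-3)*(-114)*(-227) = 47 - 1*(-77634) = 47 + 77634 = 77681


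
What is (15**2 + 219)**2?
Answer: 197136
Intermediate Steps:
(15**2 + 219)**2 = (225 + 219)**2 = 444**2 = 197136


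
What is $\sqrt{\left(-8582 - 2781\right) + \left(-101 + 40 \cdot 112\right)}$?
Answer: $6 i \sqrt{194} \approx 83.57 i$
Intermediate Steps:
$\sqrt{\left(-8582 - 2781\right) + \left(-101 + 40 \cdot 112\right)} = \sqrt{\left(-8582 - 2781\right) + \left(-101 + 4480\right)} = \sqrt{-11363 + 4379} = \sqrt{-6984} = 6 i \sqrt{194}$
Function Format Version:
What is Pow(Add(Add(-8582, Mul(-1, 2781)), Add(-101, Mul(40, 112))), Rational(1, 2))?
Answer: Mul(6, I, Pow(194, Rational(1, 2))) ≈ Mul(83.570, I)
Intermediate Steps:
Pow(Add(Add(-8582, Mul(-1, 2781)), Add(-101, Mul(40, 112))), Rational(1, 2)) = Pow(Add(Add(-8582, -2781), Add(-101, 4480)), Rational(1, 2)) = Pow(Add(-11363, 4379), Rational(1, 2)) = Pow(-6984, Rational(1, 2)) = Mul(6, I, Pow(194, Rational(1, 2)))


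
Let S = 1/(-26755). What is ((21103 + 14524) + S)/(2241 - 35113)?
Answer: -119150048/109936295 ≈ -1.0838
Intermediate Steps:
S = -1/26755 ≈ -3.7376e-5
((21103 + 14524) + S)/(2241 - 35113) = ((21103 + 14524) - 1/26755)/(2241 - 35113) = (35627 - 1/26755)/(-32872) = (953200384/26755)*(-1/32872) = -119150048/109936295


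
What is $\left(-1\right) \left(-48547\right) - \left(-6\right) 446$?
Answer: $51223$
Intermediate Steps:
$\left(-1\right) \left(-48547\right) - \left(-6\right) 446 = 48547 - -2676 = 48547 + 2676 = 51223$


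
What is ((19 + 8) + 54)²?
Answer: 6561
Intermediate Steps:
((19 + 8) + 54)² = (27 + 54)² = 81² = 6561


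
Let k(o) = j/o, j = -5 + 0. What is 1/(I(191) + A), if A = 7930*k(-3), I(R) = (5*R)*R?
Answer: 3/586865 ≈ 5.1119e-6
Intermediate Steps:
j = -5
k(o) = -5/o
I(R) = 5*R²
A = 39650/3 (A = 7930*(-5/(-3)) = 7930*(-5*(-⅓)) = 7930*(5/3) = 39650/3 ≈ 13217.)
1/(I(191) + A) = 1/(5*191² + 39650/3) = 1/(5*36481 + 39650/3) = 1/(182405 + 39650/3) = 1/(586865/3) = 3/586865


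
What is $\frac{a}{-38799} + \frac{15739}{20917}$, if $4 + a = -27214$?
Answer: $\frac{1179976367}{811558683} \approx 1.454$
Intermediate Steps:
$a = -27218$ ($a = -4 - 27214 = -27218$)
$\frac{a}{-38799} + \frac{15739}{20917} = - \frac{27218}{-38799} + \frac{15739}{20917} = \left(-27218\right) \left(- \frac{1}{38799}\right) + 15739 \cdot \frac{1}{20917} = \frac{27218}{38799} + \frac{15739}{20917} = \frac{1179976367}{811558683}$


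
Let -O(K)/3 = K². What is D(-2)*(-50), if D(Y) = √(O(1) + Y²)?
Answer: -50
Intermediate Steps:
O(K) = -3*K²
D(Y) = √(-3 + Y²) (D(Y) = √(-3*1² + Y²) = √(-3*1 + Y²) = √(-3 + Y²))
D(-2)*(-50) = √(-3 + (-2)²)*(-50) = √(-3 + 4)*(-50) = √1*(-50) = 1*(-50) = -50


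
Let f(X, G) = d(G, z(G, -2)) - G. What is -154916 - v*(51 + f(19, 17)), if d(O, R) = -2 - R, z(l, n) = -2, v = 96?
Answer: -158180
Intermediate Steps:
f(X, G) = -G (f(X, G) = (-2 - 1*(-2)) - G = (-2 + 2) - G = 0 - G = -G)
-154916 - v*(51 + f(19, 17)) = -154916 - 96*(51 - 1*17) = -154916 - 96*(51 - 17) = -154916 - 96*34 = -154916 - 1*3264 = -154916 - 3264 = -158180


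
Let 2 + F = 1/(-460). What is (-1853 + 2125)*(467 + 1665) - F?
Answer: 266756761/460 ≈ 5.7991e+5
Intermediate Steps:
F = -921/460 (F = -2 + 1/(-460) = -2 - 1/460 = -921/460 ≈ -2.0022)
(-1853 + 2125)*(467 + 1665) - F = (-1853 + 2125)*(467 + 1665) - 1*(-921/460) = 272*2132 + 921/460 = 579904 + 921/460 = 266756761/460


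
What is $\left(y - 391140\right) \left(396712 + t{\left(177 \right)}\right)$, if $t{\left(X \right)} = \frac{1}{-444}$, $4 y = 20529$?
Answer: $- \frac{90655272143979}{592} \approx -1.5313 \cdot 10^{11}$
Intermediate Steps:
$y = \frac{20529}{4}$ ($y = \frac{1}{4} \cdot 20529 = \frac{20529}{4} \approx 5132.3$)
$t{\left(X \right)} = - \frac{1}{444}$
$\left(y - 391140\right) \left(396712 + t{\left(177 \right)}\right) = \left(\frac{20529}{4} - 391140\right) \left(396712 - \frac{1}{444}\right) = \left(\frac{20529}{4} - 391140\right) \frac{176140127}{444} = \left(- \frac{1544031}{4}\right) \frac{176140127}{444} = - \frac{90655272143979}{592}$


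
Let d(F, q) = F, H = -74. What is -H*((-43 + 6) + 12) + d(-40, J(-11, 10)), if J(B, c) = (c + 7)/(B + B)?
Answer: -1890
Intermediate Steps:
J(B, c) = (7 + c)/(2*B) (J(B, c) = (7 + c)/((2*B)) = (7 + c)*(1/(2*B)) = (7 + c)/(2*B))
-H*((-43 + 6) + 12) + d(-40, J(-11, 10)) = -(-74)*((-43 + 6) + 12) - 40 = -(-74)*(-37 + 12) - 40 = -(-74)*(-25) - 40 = -1*1850 - 40 = -1850 - 40 = -1890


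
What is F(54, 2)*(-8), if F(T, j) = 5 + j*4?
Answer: -104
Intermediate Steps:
F(T, j) = 5 + 4*j
F(54, 2)*(-8) = (5 + 4*2)*(-8) = (5 + 8)*(-8) = 13*(-8) = -104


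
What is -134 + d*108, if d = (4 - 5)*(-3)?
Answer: 190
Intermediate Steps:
d = 3 (d = -1*(-3) = 3)
-134 + d*108 = -134 + 3*108 = -134 + 324 = 190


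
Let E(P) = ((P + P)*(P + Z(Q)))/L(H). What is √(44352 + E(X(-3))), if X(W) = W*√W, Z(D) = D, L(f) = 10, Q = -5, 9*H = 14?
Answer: √(1108665 + 75*I*√3)/5 ≈ 210.59 + 0.012337*I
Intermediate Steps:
H = 14/9 (H = (⅑)*14 = 14/9 ≈ 1.5556)
X(W) = W^(3/2)
E(P) = P*(-5 + P)/5 (E(P) = ((P + P)*(P - 5))/10 = ((2*P)*(-5 + P))*(⅒) = (2*P*(-5 + P))*(⅒) = P*(-5 + P)/5)
√(44352 + E(X(-3))) = √(44352 + (-3)^(3/2)*(-5 + (-3)^(3/2))/5) = √(44352 + (-3*I*√3)*(-5 - 3*I*√3)/5) = √(44352 - 3*I*√3*(-5 - 3*I*√3)/5)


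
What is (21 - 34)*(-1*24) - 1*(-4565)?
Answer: 4877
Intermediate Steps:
(21 - 34)*(-1*24) - 1*(-4565) = -13*(-24) + 4565 = 312 + 4565 = 4877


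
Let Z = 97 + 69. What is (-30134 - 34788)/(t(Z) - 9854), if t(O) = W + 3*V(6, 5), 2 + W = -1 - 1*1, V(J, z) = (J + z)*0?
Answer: 32461/4929 ≈ 6.5857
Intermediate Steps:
Z = 166
V(J, z) = 0
W = -4 (W = -2 + (-1 - 1*1) = -2 + (-1 - 1) = -2 - 2 = -4)
t(O) = -4 (t(O) = -4 + 3*0 = -4 + 0 = -4)
(-30134 - 34788)/(t(Z) - 9854) = (-30134 - 34788)/(-4 - 9854) = -64922/(-9858) = -64922*(-1/9858) = 32461/4929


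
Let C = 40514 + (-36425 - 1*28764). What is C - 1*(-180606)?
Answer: 155931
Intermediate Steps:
C = -24675 (C = 40514 + (-36425 - 28764) = 40514 - 65189 = -24675)
C - 1*(-180606) = -24675 - 1*(-180606) = -24675 + 180606 = 155931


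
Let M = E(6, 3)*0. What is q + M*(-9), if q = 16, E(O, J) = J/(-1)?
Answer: 16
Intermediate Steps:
E(O, J) = -J (E(O, J) = J*(-1) = -J)
M = 0 (M = -1*3*0 = -3*0 = 0)
q + M*(-9) = 16 + 0*(-9) = 16 + 0 = 16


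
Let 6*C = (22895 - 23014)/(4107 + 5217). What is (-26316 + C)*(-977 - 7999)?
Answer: 78658740886/333 ≈ 2.3621e+8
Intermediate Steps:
C = -17/7992 (C = ((22895 - 23014)/(4107 + 5217))/6 = (-119/9324)/6 = (-119*1/9324)/6 = (1/6)*(-17/1332) = -17/7992 ≈ -0.0021271)
(-26316 + C)*(-977 - 7999) = (-26316 - 17/7992)*(-977 - 7999) = -210317489/7992*(-8976) = 78658740886/333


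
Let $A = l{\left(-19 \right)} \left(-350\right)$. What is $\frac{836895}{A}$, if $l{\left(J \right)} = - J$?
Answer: $- \frac{167379}{1330} \approx -125.85$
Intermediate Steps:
$A = -6650$ ($A = \left(-1\right) \left(-19\right) \left(-350\right) = 19 \left(-350\right) = -6650$)
$\frac{836895}{A} = \frac{836895}{-6650} = 836895 \left(- \frac{1}{6650}\right) = - \frac{167379}{1330}$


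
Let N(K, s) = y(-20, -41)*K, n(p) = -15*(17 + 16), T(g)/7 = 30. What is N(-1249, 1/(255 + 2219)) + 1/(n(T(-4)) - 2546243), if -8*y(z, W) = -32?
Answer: -12723503049/2546738 ≈ -4996.0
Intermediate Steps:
T(g) = 210 (T(g) = 7*30 = 210)
y(z, W) = 4 (y(z, W) = -⅛*(-32) = 4)
n(p) = -495 (n(p) = -15*33 = -495)
N(K, s) = 4*K
N(-1249, 1/(255 + 2219)) + 1/(n(T(-4)) - 2546243) = 4*(-1249) + 1/(-495 - 2546243) = -4996 + 1/(-2546738) = -4996 - 1/2546738 = -12723503049/2546738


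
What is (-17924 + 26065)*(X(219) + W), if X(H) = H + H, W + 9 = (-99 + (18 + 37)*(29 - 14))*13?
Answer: 80327247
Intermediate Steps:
W = 9429 (W = -9 + (-99 + (18 + 37)*(29 - 14))*13 = -9 + (-99 + 55*15)*13 = -9 + (-99 + 825)*13 = -9 + 726*13 = -9 + 9438 = 9429)
X(H) = 2*H
(-17924 + 26065)*(X(219) + W) = (-17924 + 26065)*(2*219 + 9429) = 8141*(438 + 9429) = 8141*9867 = 80327247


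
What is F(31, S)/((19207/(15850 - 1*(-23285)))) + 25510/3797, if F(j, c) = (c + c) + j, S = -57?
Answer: -11843463815/72928979 ≈ -162.40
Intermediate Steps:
F(j, c) = j + 2*c (F(j, c) = 2*c + j = j + 2*c)
F(31, S)/((19207/(15850 - 1*(-23285)))) + 25510/3797 = (31 + 2*(-57))/((19207/(15850 - 1*(-23285)))) + 25510/3797 = (31 - 114)/((19207/(15850 + 23285))) + 25510*(1/3797) = -83/(19207/39135) + 25510/3797 = -83/(19207*(1/39135)) + 25510/3797 = -83/19207/39135 + 25510/3797 = -83*39135/19207 + 25510/3797 = -3248205/19207 + 25510/3797 = -11843463815/72928979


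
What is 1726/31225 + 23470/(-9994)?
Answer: -357800553/156031325 ≈ -2.2931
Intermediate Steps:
1726/31225 + 23470/(-9994) = 1726*(1/31225) + 23470*(-1/9994) = 1726/31225 - 11735/4997 = -357800553/156031325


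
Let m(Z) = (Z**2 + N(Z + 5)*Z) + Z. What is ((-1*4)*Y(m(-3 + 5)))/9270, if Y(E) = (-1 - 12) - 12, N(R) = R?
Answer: 10/927 ≈ 0.010787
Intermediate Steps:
m(Z) = Z + Z**2 + Z*(5 + Z) (m(Z) = (Z**2 + (Z + 5)*Z) + Z = (Z**2 + (5 + Z)*Z) + Z = (Z**2 + Z*(5 + Z)) + Z = Z + Z**2 + Z*(5 + Z))
Y(E) = -25 (Y(E) = -13 - 12 = -25)
((-1*4)*Y(m(-3 + 5)))/9270 = (-1*4*(-25))/9270 = -4*(-25)*(1/9270) = 100*(1/9270) = 10/927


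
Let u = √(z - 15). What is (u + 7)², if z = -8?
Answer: (7 + I*√23)² ≈ 26.0 + 67.142*I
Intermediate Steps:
u = I*√23 (u = √(-8 - 15) = √(-23) = I*√23 ≈ 4.7958*I)
(u + 7)² = (I*√23 + 7)² = (7 + I*√23)²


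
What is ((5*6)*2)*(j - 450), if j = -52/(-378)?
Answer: -1700480/63 ≈ -26992.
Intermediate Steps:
j = 26/189 (j = -52*(-1/378) = 26/189 ≈ 0.13757)
((5*6)*2)*(j - 450) = ((5*6)*2)*(26/189 - 450) = (30*2)*(-85024/189) = 60*(-85024/189) = -1700480/63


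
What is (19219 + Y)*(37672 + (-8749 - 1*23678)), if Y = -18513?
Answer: 3702970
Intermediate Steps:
(19219 + Y)*(37672 + (-8749 - 1*23678)) = (19219 - 18513)*(37672 + (-8749 - 1*23678)) = 706*(37672 + (-8749 - 23678)) = 706*(37672 - 32427) = 706*5245 = 3702970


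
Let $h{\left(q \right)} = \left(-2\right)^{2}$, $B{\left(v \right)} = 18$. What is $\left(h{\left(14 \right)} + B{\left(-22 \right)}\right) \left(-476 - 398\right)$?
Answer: $-19228$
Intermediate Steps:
$h{\left(q \right)} = 4$
$\left(h{\left(14 \right)} + B{\left(-22 \right)}\right) \left(-476 - 398\right) = \left(4 + 18\right) \left(-476 - 398\right) = 22 \left(-874\right) = -19228$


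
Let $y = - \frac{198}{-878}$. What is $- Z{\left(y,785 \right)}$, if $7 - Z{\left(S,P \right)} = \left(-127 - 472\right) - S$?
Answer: $- \frac{266133}{439} \approx -606.23$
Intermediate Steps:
$y = \frac{99}{439}$ ($y = \left(-198\right) \left(- \frac{1}{878}\right) = \frac{99}{439} \approx 0.22551$)
$Z{\left(S,P \right)} = 606 + S$ ($Z{\left(S,P \right)} = 7 - \left(\left(-127 - 472\right) - S\right) = 7 - \left(-599 - S\right) = 7 + \left(599 + S\right) = 606 + S$)
$- Z{\left(y,785 \right)} = - (606 + \frac{99}{439}) = \left(-1\right) \frac{266133}{439} = - \frac{266133}{439}$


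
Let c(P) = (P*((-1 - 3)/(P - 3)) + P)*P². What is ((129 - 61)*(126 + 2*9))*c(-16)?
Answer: -922484736/19 ≈ -4.8552e+7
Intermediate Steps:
c(P) = P²*(P - 4*P/(-3 + P)) (c(P) = (P*(-4/(-3 + P)) + P)*P² = (-4*P/(-3 + P) + P)*P² = (P - 4*P/(-3 + P))*P² = P²*(P - 4*P/(-3 + P)))
((129 - 61)*(126 + 2*9))*c(-16) = ((129 - 61)*(126 + 2*9))*((-16)³*(-7 - 16)/(-3 - 16)) = (68*(126 + 18))*(-4096*(-23)/(-19)) = (68*144)*(-4096*(-1/19)*(-23)) = 9792*(-94208/19) = -922484736/19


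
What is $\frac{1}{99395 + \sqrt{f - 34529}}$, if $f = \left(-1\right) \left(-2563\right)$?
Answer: $\frac{99395}{9879397991} - \frac{i \sqrt{31966}}{9879397991} \approx 1.0061 \cdot 10^{-5} - 1.8097 \cdot 10^{-8} i$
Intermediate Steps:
$f = 2563$
$\frac{1}{99395 + \sqrt{f - 34529}} = \frac{1}{99395 + \sqrt{2563 - 34529}} = \frac{1}{99395 + \sqrt{-31966}} = \frac{1}{99395 + i \sqrt{31966}}$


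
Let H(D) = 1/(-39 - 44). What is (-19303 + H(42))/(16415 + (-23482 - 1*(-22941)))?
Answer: -801075/658771 ≈ -1.2160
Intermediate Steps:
H(D) = -1/83 (H(D) = 1/(-83) = -1/83)
(-19303 + H(42))/(16415 + (-23482 - 1*(-22941))) = (-19303 - 1/83)/(16415 + (-23482 - 1*(-22941))) = -1602150/(83*(16415 + (-23482 + 22941))) = -1602150/(83*(16415 - 541)) = -1602150/83/15874 = -1602150/83*1/15874 = -801075/658771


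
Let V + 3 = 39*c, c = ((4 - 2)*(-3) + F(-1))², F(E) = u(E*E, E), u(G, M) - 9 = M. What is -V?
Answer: -153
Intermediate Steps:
u(G, M) = 9 + M
F(E) = 9 + E
c = 4 (c = ((4 - 2)*(-3) + (9 - 1))² = (2*(-3) + 8)² = (-6 + 8)² = 2² = 4)
V = 153 (V = -3 + 39*4 = -3 + 156 = 153)
-V = -1*153 = -153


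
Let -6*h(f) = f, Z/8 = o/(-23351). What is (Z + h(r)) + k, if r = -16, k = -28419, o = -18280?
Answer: -1990210679/70053 ≈ -28410.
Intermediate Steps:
Z = 146240/23351 (Z = 8*(-18280/(-23351)) = 8*(-18280*(-1/23351)) = 8*(18280/23351) = 146240/23351 ≈ 6.2627)
h(f) = -f/6
(Z + h(r)) + k = (146240/23351 - 1/6*(-16)) - 28419 = (146240/23351 + 8/3) - 28419 = 625528/70053 - 28419 = -1990210679/70053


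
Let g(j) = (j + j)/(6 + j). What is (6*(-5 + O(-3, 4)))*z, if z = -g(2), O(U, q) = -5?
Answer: 30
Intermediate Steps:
g(j) = 2*j/(6 + j) (g(j) = (2*j)/(6 + j) = 2*j/(6 + j))
z = -½ (z = -2*2/(6 + 2) = -2*2/8 = -1*½ = -½ ≈ -0.50000)
(6*(-5 + O(-3, 4)))*z = (6*(-5 - 5))*(-½) = (6*(-10))*(-½) = -60*(-½) = 30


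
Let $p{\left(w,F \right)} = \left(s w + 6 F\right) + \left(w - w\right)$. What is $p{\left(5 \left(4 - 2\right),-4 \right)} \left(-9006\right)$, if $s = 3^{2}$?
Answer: $-594396$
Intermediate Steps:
$s = 9$
$p{\left(w,F \right)} = 6 F + 9 w$ ($p{\left(w,F \right)} = \left(9 w + 6 F\right) + \left(w - w\right) = \left(6 F + 9 w\right) + 0 = 6 F + 9 w$)
$p{\left(5 \left(4 - 2\right),-4 \right)} \left(-9006\right) = \left(6 \left(-4\right) + 9 \cdot 5 \left(4 - 2\right)\right) \left(-9006\right) = \left(-24 + 9 \cdot 5 \cdot 2\right) \left(-9006\right) = \left(-24 + 9 \cdot 10\right) \left(-9006\right) = \left(-24 + 90\right) \left(-9006\right) = 66 \left(-9006\right) = -594396$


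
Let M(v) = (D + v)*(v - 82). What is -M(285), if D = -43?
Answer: -49126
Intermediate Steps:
M(v) = (-82 + v)*(-43 + v) (M(v) = (-43 + v)*(v - 82) = (-43 + v)*(-82 + v) = (-82 + v)*(-43 + v))
-M(285) = -(3526 + 285² - 125*285) = -(3526 + 81225 - 35625) = -1*49126 = -49126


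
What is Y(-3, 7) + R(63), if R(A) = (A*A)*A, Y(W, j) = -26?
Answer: 250021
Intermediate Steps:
R(A) = A³ (R(A) = A²*A = A³)
Y(-3, 7) + R(63) = -26 + 63³ = -26 + 250047 = 250021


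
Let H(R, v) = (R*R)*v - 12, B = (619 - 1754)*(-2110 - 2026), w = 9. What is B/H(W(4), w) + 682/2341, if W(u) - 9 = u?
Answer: 10990525898/3532569 ≈ 3111.2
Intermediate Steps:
W(u) = 9 + u
B = 4694360 (B = -1135*(-4136) = 4694360)
H(R, v) = -12 + v*R² (H(R, v) = R²*v - 12 = v*R² - 12 = -12 + v*R²)
B/H(W(4), w) + 682/2341 = 4694360/(-12 + 9*(9 + 4)²) + 682/2341 = 4694360/(-12 + 9*13²) + 682*(1/2341) = 4694360/(-12 + 9*169) + 682/2341 = 4694360/(-12 + 1521) + 682/2341 = 4694360/1509 + 682/2341 = 10990525898/3532569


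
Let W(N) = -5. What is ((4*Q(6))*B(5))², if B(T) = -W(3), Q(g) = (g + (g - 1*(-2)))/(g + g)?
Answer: 4900/9 ≈ 544.44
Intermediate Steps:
Q(g) = (2 + 2*g)/(2*g) (Q(g) = (g + (g + 2))/((2*g)) = (g + (2 + g))*(1/(2*g)) = (2 + 2*g)*(1/(2*g)) = (2 + 2*g)/(2*g))
B(T) = 5 (B(T) = -1*(-5) = 5)
((4*Q(6))*B(5))² = ((4*((1 + 6)/6))*5)² = ((4*((⅙)*7))*5)² = ((4*(7/6))*5)² = ((14/3)*5)² = (70/3)² = 4900/9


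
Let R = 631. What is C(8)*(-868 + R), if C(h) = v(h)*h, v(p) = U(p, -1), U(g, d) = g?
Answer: -15168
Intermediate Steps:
v(p) = p
C(h) = h**2 (C(h) = h*h = h**2)
C(8)*(-868 + R) = 8**2*(-868 + 631) = 64*(-237) = -15168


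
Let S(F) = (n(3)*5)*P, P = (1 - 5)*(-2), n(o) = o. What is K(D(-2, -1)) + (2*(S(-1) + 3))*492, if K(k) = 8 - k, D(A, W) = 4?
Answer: 121036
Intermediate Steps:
P = 8 (P = -4*(-2) = 8)
S(F) = 120 (S(F) = (3*5)*8 = 15*8 = 120)
K(D(-2, -1)) + (2*(S(-1) + 3))*492 = (8 - 1*4) + (2*(120 + 3))*492 = (8 - 4) + (2*123)*492 = 4 + 246*492 = 4 + 121032 = 121036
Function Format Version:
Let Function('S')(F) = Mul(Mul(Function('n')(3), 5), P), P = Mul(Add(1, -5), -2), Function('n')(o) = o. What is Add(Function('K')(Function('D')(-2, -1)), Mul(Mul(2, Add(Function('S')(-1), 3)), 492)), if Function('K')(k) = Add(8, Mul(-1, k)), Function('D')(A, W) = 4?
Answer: 121036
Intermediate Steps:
P = 8 (P = Mul(-4, -2) = 8)
Function('S')(F) = 120 (Function('S')(F) = Mul(Mul(3, 5), 8) = Mul(15, 8) = 120)
Add(Function('K')(Function('D')(-2, -1)), Mul(Mul(2, Add(Function('S')(-1), 3)), 492)) = Add(Add(8, Mul(-1, 4)), Mul(Mul(2, Add(120, 3)), 492)) = Add(Add(8, -4), Mul(Mul(2, 123), 492)) = Add(4, Mul(246, 492)) = Add(4, 121032) = 121036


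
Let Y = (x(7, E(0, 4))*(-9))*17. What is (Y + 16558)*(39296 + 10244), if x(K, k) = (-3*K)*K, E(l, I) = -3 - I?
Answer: 1934487460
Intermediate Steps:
x(K, k) = -3*K**2
Y = 22491 (Y = (-3*7**2*(-9))*17 = (-3*49*(-9))*17 = -147*(-9)*17 = 1323*17 = 22491)
(Y + 16558)*(39296 + 10244) = (22491 + 16558)*(39296 + 10244) = 39049*49540 = 1934487460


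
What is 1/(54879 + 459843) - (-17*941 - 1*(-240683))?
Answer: -115650827291/514722 ≈ -2.2469e+5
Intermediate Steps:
1/(54879 + 459843) - (-17*941 - 1*(-240683)) = 1/514722 - (-15997 + 240683) = 1/514722 - 1*224686 = 1/514722 - 224686 = -115650827291/514722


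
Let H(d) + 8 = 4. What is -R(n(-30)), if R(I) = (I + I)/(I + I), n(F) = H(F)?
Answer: -1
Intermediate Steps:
H(d) = -4 (H(d) = -8 + 4 = -4)
n(F) = -4
R(I) = 1 (R(I) = (2*I)/((2*I)) = (2*I)*(1/(2*I)) = 1)
-R(n(-30)) = -1*1 = -1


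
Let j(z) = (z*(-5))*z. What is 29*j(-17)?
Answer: -41905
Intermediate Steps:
j(z) = -5*z**2 (j(z) = (-5*z)*z = -5*z**2)
29*j(-17) = 29*(-5*(-17)**2) = 29*(-5*289) = 29*(-1445) = -41905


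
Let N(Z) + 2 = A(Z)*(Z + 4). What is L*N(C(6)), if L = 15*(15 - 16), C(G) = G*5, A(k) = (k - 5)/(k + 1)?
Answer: -11820/31 ≈ -381.29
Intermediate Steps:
A(k) = (-5 + k)/(1 + k)
C(G) = 5*G
N(Z) = -2 + (-5 + Z)*(4 + Z)/(1 + Z) (N(Z) = -2 + ((-5 + Z)/(1 + Z))*(Z + 4) = -2 + ((-5 + Z)/(1 + Z))*(4 + Z) = -2 + (-5 + Z)*(4 + Z)/(1 + Z))
L = -15 (L = 15*(-1) = -15)
L*N(C(6)) = -15*(-22 + (5*6)² - 15*6)/(1 + 5*6) = -15*(-22 + 30² - 3*30)/(1 + 30) = -15*(-22 + 900 - 90)/31 = -15*788/31 = -11820/31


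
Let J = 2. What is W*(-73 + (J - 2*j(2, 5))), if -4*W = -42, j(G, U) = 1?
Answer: -1533/2 ≈ -766.50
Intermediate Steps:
W = 21/2 (W = -1/4*(-42) = 21/2 ≈ 10.500)
W*(-73 + (J - 2*j(2, 5))) = 21*(-73 + (2 - 2*1))/2 = 21*(-73 + (2 - 2))/2 = 21*(-73 + 0)/2 = (21/2)*(-73) = -1533/2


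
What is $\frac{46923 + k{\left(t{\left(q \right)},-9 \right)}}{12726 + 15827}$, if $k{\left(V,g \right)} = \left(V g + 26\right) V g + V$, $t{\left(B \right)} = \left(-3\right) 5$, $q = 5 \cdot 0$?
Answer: $\frac{68643}{28553} \approx 2.4041$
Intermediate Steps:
$q = 0$
$t{\left(B \right)} = -15$
$k{\left(V,g \right)} = V + V g \left(26 + V g\right)$ ($k{\left(V,g \right)} = \left(26 + V g\right) V g + V = V \left(26 + V g\right) g + V = V g \left(26 + V g\right) + V = V + V g \left(26 + V g\right)$)
$\frac{46923 + k{\left(t{\left(q \right)},-9 \right)}}{12726 + 15827} = \frac{46923 - 15 \left(1 + 26 \left(-9\right) - 15 \left(-9\right)^{2}\right)}{12726 + 15827} = \frac{46923 - 15 \left(1 - 234 - 1215\right)}{28553} = \left(46923 - 15 \left(1 - 234 - 1215\right)\right) \frac{1}{28553} = \left(46923 - -21720\right) \frac{1}{28553} = \left(46923 + 21720\right) \frac{1}{28553} = 68643 \cdot \frac{1}{28553} = \frac{68643}{28553}$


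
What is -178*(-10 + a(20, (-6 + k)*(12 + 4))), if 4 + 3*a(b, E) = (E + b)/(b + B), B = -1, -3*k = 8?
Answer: 408332/171 ≈ 2387.9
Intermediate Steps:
k = -8/3 (k = -⅓*8 = -8/3 ≈ -2.6667)
a(b, E) = -4/3 + (E + b)/(3*(-1 + b)) (a(b, E) = -4/3 + ((E + b)/(b - 1))/3 = -4/3 + ((E + b)/(-1 + b))/3 = -4/3 + (E + b)/(3*(-1 + b)))
-178*(-10 + a(20, (-6 + k)*(12 + 4))) = -178*(-10 + (4 + (-6 - 8/3)*(12 + 4) - 3*20)/(3*(-1 + 20))) = -178*(-10 + (⅓)*(4 - 26/3*16 - 60)/19) = -178*(-10 + (⅓)*(1/19)*(4 - 416/3 - 60)) = -178*(-10 + (⅓)*(1/19)*(-584/3)) = -178*(-10 - 584/171) = -178*(-2294/171) = 408332/171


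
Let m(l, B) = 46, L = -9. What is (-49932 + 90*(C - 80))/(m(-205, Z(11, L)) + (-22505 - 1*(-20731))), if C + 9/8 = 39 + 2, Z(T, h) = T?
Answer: 23797/768 ≈ 30.986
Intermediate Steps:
C = 319/8 (C = -9/8 + (39 + 2) = -9/8 + 41 = 319/8 ≈ 39.875)
(-49932 + 90*(C - 80))/(m(-205, Z(11, L)) + (-22505 - 1*(-20731))) = (-49932 + 90*(319/8 - 80))/(46 + (-22505 - 1*(-20731))) = (-49932 + 90*(-321/8))/(46 + (-22505 + 20731)) = (-49932 - 14445/4)/(46 - 1774) = -214173/4/(-1728) = -214173/4*(-1/1728) = 23797/768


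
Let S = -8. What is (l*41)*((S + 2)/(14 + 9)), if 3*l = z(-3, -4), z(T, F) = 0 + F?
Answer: 328/23 ≈ 14.261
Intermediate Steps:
z(T, F) = F
l = -4/3 (l = (⅓)*(-4) = -4/3 ≈ -1.3333)
(l*41)*((S + 2)/(14 + 9)) = (-4/3*41)*((-8 + 2)/(14 + 9)) = -(-328)/23 = -164/3*(-6/23) = 328/23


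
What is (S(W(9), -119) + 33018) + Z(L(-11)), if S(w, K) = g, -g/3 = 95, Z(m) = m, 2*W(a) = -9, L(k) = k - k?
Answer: 32733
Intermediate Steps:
L(k) = 0
W(a) = -9/2 (W(a) = (½)*(-9) = -9/2)
g = -285 (g = -3*95 = -285)
S(w, K) = -285
(S(W(9), -119) + 33018) + Z(L(-11)) = (-285 + 33018) + 0 = 32733 + 0 = 32733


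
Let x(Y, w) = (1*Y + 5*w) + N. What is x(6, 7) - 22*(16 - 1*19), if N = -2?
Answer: 105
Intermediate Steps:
x(Y, w) = -2 + Y + 5*w (x(Y, w) = (1*Y + 5*w) - 2 = (Y + 5*w) - 2 = -2 + Y + 5*w)
x(6, 7) - 22*(16 - 1*19) = (-2 + 6 + 5*7) - 22*(16 - 1*19) = (-2 + 6 + 35) - 22*(16 - 19) = 39 - 22*(-3) = 39 + 66 = 105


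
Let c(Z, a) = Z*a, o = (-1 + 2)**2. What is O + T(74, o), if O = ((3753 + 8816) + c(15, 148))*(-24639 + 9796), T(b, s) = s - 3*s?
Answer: -219513129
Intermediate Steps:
o = 1 (o = 1**2 = 1)
T(b, s) = -2*s
O = -219513127 (O = ((3753 + 8816) + 15*148)*(-24639 + 9796) = (12569 + 2220)*(-14843) = 14789*(-14843) = -219513127)
O + T(74, o) = -219513127 - 2*1 = -219513127 - 2 = -219513129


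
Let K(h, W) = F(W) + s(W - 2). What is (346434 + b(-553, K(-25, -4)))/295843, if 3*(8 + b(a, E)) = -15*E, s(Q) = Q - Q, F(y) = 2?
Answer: 346416/295843 ≈ 1.1709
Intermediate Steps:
s(Q) = 0
K(h, W) = 2 (K(h, W) = 2 + 0 = 2)
b(a, E) = -8 - 5*E (b(a, E) = -8 + (-15*E)/3 = -8 - 5*E)
(346434 + b(-553, K(-25, -4)))/295843 = (346434 + (-8 - 5*2))/295843 = (346434 + (-8 - 10))*(1/295843) = (346434 - 18)*(1/295843) = 346416*(1/295843) = 346416/295843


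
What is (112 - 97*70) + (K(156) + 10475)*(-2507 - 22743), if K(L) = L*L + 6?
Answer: -879135928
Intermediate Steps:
K(L) = 6 + L**2 (K(L) = L**2 + 6 = 6 + L**2)
(112 - 97*70) + (K(156) + 10475)*(-2507 - 22743) = (112 - 97*70) + ((6 + 156**2) + 10475)*(-2507 - 22743) = (112 - 6790) + ((6 + 24336) + 10475)*(-25250) = -6678 + (24342 + 10475)*(-25250) = -6678 + 34817*(-25250) = -6678 - 879129250 = -879135928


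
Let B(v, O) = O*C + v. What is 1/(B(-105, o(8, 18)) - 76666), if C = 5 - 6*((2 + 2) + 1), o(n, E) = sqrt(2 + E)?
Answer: -76771/5893773941 + 50*sqrt(5)/5893773941 ≈ -1.3007e-5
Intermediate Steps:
C = -25 (C = 5 - 6*(4 + 1) = 5 - 6*5 = 5 - 1*30 = 5 - 30 = -25)
B(v, O) = v - 25*O (B(v, O) = O*(-25) + v = -25*O + v = v - 25*O)
1/(B(-105, o(8, 18)) - 76666) = 1/((-105 - 25*sqrt(2 + 18)) - 76666) = 1/((-105 - 50*sqrt(5)) - 76666) = 1/(-76771 - 50*sqrt(5))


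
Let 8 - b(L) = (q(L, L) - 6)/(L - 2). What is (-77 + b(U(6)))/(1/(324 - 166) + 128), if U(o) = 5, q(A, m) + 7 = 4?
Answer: -10428/20225 ≈ -0.51560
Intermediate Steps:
q(A, m) = -3 (q(A, m) = -7 + 4 = -3)
b(L) = 8 + 9/(-2 + L) (b(L) = 8 - (-3 - 6)/(L - 2) = 8 - (-9)/(-2 + L) = 8 + 9/(-2 + L))
(-77 + b(U(6)))/(1/(324 - 166) + 128) = (-77 + (-7 + 8*5)/(-2 + 5))/(1/(324 - 166) + 128) = (-77 + (-7 + 40)/3)/(1/158 + 128) = (-77 + (⅓)*33)/(1/158 + 128) = (-77 + 11)/(20225/158) = -66*158/20225 = -10428/20225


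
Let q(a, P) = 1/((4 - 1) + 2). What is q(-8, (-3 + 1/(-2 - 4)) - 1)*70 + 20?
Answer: 34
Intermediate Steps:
q(a, P) = ⅕ (q(a, P) = 1/(3 + 2) = 1/5 = ⅕)
q(-8, (-3 + 1/(-2 - 4)) - 1)*70 + 20 = (⅕)*70 + 20 = 14 + 20 = 34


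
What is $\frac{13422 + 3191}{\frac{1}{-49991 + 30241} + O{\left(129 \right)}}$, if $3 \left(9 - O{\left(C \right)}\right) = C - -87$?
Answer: $- \frac{328106750}{1244251} \approx -263.7$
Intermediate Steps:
$O{\left(C \right)} = -20 - \frac{C}{3}$ ($O{\left(C \right)} = 9 - \frac{C - -87}{3} = 9 - \frac{C + 87}{3} = 9 - \frac{87 + C}{3} = 9 - \left(29 + \frac{C}{3}\right) = -20 - \frac{C}{3}$)
$\frac{13422 + 3191}{\frac{1}{-49991 + 30241} + O{\left(129 \right)}} = \frac{13422 + 3191}{\frac{1}{-49991 + 30241} - 63} = \frac{16613}{\frac{1}{-19750} - 63} = \frac{16613}{- \frac{1}{19750} - 63} = \frac{16613}{- \frac{1244251}{19750}} = 16613 \left(- \frac{19750}{1244251}\right) = - \frac{328106750}{1244251}$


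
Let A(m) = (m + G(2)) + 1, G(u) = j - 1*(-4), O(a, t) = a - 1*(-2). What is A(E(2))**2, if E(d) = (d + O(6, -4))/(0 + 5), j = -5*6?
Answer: 529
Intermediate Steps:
j = -30
O(a, t) = 2 + a (O(a, t) = a + 2 = 2 + a)
E(d) = 8/5 + d/5 (E(d) = (d + (2 + 6))/(0 + 5) = (d + 8)/5 = (8 + d)*(1/5) = 8/5 + d/5)
G(u) = -26 (G(u) = -30 - 1*(-4) = -30 + 4 = -26)
A(m) = -25 + m (A(m) = (m - 26) + 1 = (-26 + m) + 1 = -25 + m)
A(E(2))**2 = (-25 + (8/5 + (1/5)*2))**2 = (-25 + (8/5 + 2/5))**2 = (-25 + 2)**2 = (-23)**2 = 529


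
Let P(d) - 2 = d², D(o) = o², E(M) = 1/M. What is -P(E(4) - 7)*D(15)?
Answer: -171225/16 ≈ -10702.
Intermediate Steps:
P(d) = 2 + d²
-P(E(4) - 7)*D(15) = -(2 + (1/4 - 7)²)*15² = -(2 + (¼ - 7)²)*225 = -(2 + (-27/4)²)*225 = -(2 + 729/16)*225 = -761*225/16 = -1*171225/16 = -171225/16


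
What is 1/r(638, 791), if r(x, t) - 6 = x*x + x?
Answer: 1/407688 ≈ 2.4529e-6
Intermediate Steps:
r(x, t) = 6 + x + x² (r(x, t) = 6 + (x*x + x) = 6 + (x² + x) = 6 + (x + x²) = 6 + x + x²)
1/r(638, 791) = 1/(6 + 638 + 638²) = 1/(6 + 638 + 407044) = 1/407688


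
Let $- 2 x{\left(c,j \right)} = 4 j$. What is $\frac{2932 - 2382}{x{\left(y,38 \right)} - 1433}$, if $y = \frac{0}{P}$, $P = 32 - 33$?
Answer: $- \frac{550}{1509} \approx -0.36448$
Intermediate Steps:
$P = -1$ ($P = 32 - 33 = -1$)
$y = 0$ ($y = \frac{0}{-1} = 0 \left(-1\right) = 0$)
$x{\left(c,j \right)} = - 2 j$ ($x{\left(c,j \right)} = - \frac{4 j}{2} = - 2 j$)
$\frac{2932 - 2382}{x{\left(y,38 \right)} - 1433} = \frac{2932 - 2382}{\left(-2\right) 38 - 1433} = \frac{550}{-76 - 1433} = \frac{550}{-1509} = 550 \left(- \frac{1}{1509}\right) = - \frac{550}{1509}$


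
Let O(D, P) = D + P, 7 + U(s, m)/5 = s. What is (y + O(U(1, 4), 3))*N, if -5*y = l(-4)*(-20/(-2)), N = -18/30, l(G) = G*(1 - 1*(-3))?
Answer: -3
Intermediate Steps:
l(G) = 4*G (l(G) = G*(1 + 3) = G*4 = 4*G)
U(s, m) = -35 + 5*s
N = -3/5 (N = -18*1/30 = -3/5 ≈ -0.60000)
y = 32 (y = -4*(-4)*(-20/(-2))/5 = -(-16)*(-20*(-1/2))/5 = -(-16)*10/5 = -1/5*(-160) = 32)
(y + O(U(1, 4), 3))*N = (32 + ((-35 + 5*1) + 3))*(-3/5) = (32 + ((-35 + 5) + 3))*(-3/5) = (32 + (-30 + 3))*(-3/5) = (32 - 27)*(-3/5) = 5*(-3/5) = -3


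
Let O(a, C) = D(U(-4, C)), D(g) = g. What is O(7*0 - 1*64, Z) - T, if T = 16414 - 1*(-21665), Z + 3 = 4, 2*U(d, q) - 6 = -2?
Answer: -38077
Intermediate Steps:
U(d, q) = 2 (U(d, q) = 3 + (½)*(-2) = 3 - 1 = 2)
Z = 1 (Z = -3 + 4 = 1)
O(a, C) = 2
T = 38079 (T = 16414 + 21665 = 38079)
O(7*0 - 1*64, Z) - T = 2 - 1*38079 = 2 - 38079 = -38077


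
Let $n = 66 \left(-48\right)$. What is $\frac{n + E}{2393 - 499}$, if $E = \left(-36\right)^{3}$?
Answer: $- \frac{24912}{947} \approx -26.306$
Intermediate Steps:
$E = -46656$
$n = -3168$
$\frac{n + E}{2393 - 499} = \frac{-3168 - 46656}{2393 - 499} = - \frac{49824}{2393 - 499} = - \frac{49824}{1894} = \left(-49824\right) \frac{1}{1894} = - \frac{24912}{947}$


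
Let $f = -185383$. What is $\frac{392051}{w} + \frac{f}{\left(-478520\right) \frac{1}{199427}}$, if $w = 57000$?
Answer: $\frac{26343737626019}{340945500} \approx 77267.0$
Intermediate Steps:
$\frac{392051}{w} + \frac{f}{\left(-478520\right) \frac{1}{199427}} = \frac{392051}{57000} - \frac{185383}{\left(-478520\right) \frac{1}{199427}} = 392051 \cdot \frac{1}{57000} - \frac{185383}{\left(-478520\right) \frac{1}{199427}} = \frac{392051}{57000} - \frac{185383}{- \frac{478520}{199427}} = \frac{392051}{57000} - - \frac{36970375541}{478520} = \frac{392051}{57000} + \frac{36970375541}{478520} = \frac{26343737626019}{340945500}$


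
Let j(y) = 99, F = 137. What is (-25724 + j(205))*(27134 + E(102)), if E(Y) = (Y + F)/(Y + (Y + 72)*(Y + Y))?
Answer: -24751607006875/35598 ≈ -6.9531e+8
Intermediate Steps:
E(Y) = (137 + Y)/(Y + 2*Y*(72 + Y)) (E(Y) = (Y + 137)/(Y + (Y + 72)*(Y + Y)) = (137 + Y)/(Y + (72 + Y)*(2*Y)) = (137 + Y)/(Y + 2*Y*(72 + Y)))
(-25724 + j(205))*(27134 + E(102)) = (-25724 + 99)*(27134 + (137 + 102)/(102*(145 + 2*102))) = -25625*(27134 + (1/102)*239/(145 + 204)) = -25625*(27134 + (1/102)*239/349) = -25625*(27134 + (1/102)*(1/349)*239) = -25625*(27134 + 239/35598) = -25625*965916371/35598 = -24751607006875/35598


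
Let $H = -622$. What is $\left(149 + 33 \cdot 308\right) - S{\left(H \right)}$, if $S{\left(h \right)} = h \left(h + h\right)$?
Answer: $-763455$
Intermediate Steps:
$S{\left(h \right)} = 2 h^{2}$ ($S{\left(h \right)} = h 2 h = 2 h^{2}$)
$\left(149 + 33 \cdot 308\right) - S{\left(H \right)} = \left(149 + 33 \cdot 308\right) - 2 \left(-622\right)^{2} = \left(149 + 10164\right) - 2 \cdot 386884 = 10313 - 773768 = -763455$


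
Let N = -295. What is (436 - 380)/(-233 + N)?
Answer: -7/66 ≈ -0.10606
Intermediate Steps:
(436 - 380)/(-233 + N) = (436 - 380)/(-233 - 295) = 56/(-528) = 56*(-1/528) = -7/66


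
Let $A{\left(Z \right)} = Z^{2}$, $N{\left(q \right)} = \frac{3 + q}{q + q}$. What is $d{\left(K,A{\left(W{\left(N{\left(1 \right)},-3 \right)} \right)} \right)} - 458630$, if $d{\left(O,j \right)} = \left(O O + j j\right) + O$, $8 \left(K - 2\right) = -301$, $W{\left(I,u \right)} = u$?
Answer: $- \frac{29268191}{64} \approx -4.5732 \cdot 10^{5}$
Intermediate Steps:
$N{\left(q \right)} = \frac{3 + q}{2 q}$
$K = - \frac{285}{8}$ ($K = 2 + \frac{1}{8} \left(-301\right) = 2 - \frac{301}{8} = - \frac{285}{8} \approx -35.625$)
$d{\left(O,j \right)} = O + O^{2} + j^{2}$ ($d{\left(O,j \right)} = \left(O^{2} + j^{2}\right) + O = O + O^{2} + j^{2}$)
$d{\left(K,A{\left(W{\left(N{\left(1 \right)},-3 \right)} \right)} \right)} - 458630 = \left(- \frac{285}{8} + \left(- \frac{285}{8}\right)^{2} + \left(\left(-3\right)^{2}\right)^{2}\right) - 458630 = \left(- \frac{285}{8} + \frac{81225}{64} + 9^{2}\right) - 458630 = \left(- \frac{285}{8} + \frac{81225}{64} + 81\right) - 458630 = \frac{84129}{64} - 458630 = - \frac{29268191}{64}$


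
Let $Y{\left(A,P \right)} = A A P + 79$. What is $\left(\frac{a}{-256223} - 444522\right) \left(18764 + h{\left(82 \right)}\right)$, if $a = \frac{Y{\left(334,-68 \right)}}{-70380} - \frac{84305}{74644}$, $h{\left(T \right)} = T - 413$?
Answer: $- \frac{1378673965955147253355121}{168256670811570} \approx -8.1939 \cdot 10^{9}$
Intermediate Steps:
$h{\left(T \right)} = -413 + T$
$Y{\left(A,P \right)} = 79 + P A^{2}$ ($Y{\left(A,P \right)} = A^{2} P + 79 = P A^{2} + 79 = 79 + P A^{2}$)
$a = \frac{70036971197}{656680590}$ ($a = \frac{79 - 68 \cdot 334^{2}}{-70380} - \frac{84305}{74644} = \left(79 - 7585808\right) \left(- \frac{1}{70380}\right) - \frac{84305}{74644} = \left(-7585729\right) \left(- \frac{1}{70380}\right) - \frac{84305}{74644} = \frac{7585729}{70380} - \frac{84305}{74644} = \frac{70036971197}{656680590} \approx 106.65$)
$\left(\frac{a}{-256223} - 444522\right) \left(18764 + h{\left(82 \right)}\right) = \left(\frac{70036971197}{656680590 \left(-256223\right)} - 444522\right) \left(18764 + \left(-413 + 82\right)\right) = \left(\frac{70036971197}{656680590} \left(- \frac{1}{256223}\right) - 444522\right) \left(18764 - 331\right) = \left(- \frac{70036971197}{168256670811570} - 444522\right) 18433 = \left(- \frac{74793791892537690737}{168256670811570}\right) 18433 = - \frac{1378673965955147253355121}{168256670811570}$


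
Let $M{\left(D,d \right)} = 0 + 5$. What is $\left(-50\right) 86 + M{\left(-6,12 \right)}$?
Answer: $-4295$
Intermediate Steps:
$M{\left(D,d \right)} = 5$
$\left(-50\right) 86 + M{\left(-6,12 \right)} = \left(-50\right) 86 + 5 = -4300 + 5 = -4295$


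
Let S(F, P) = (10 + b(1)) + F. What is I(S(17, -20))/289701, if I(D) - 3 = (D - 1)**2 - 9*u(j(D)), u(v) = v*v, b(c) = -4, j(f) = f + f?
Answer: -18557/289701 ≈ -0.064056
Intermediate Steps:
j(f) = 2*f
u(v) = v**2
S(F, P) = 6 + F (S(F, P) = (10 - 4) + F = 6 + F)
I(D) = 3 + (-1 + D)**2 - 36*D**2 (I(D) = 3 + ((D - 1)**2 - 9*4*D**2) = 3 + ((-1 + D)**2 - 36*D**2) = 3 + (-1 + D)**2 - 36*D**2)
I(S(17, -20))/289701 = (4 - 35*(6 + 17)**2 - 2*(6 + 17))/289701 = (4 - 35*23**2 - 2*23)*(1/289701) = (4 - 35*529 - 46)*(1/289701) = (4 - 18515 - 46)*(1/289701) = -18557*1/289701 = -18557/289701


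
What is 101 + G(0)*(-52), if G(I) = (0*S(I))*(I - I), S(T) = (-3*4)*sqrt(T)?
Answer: 101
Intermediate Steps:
S(T) = -12*sqrt(T)
G(I) = 0 (G(I) = (0*(-12*sqrt(I)))*(I - I) = 0*0 = 0)
101 + G(0)*(-52) = 101 + 0*(-52) = 101 + 0 = 101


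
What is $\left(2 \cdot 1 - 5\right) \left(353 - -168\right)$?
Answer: $-1563$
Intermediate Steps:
$\left(2 \cdot 1 - 5\right) \left(353 - -168\right) = \left(2 - 5\right) \left(353 + 168\right) = \left(-3\right) 521 = -1563$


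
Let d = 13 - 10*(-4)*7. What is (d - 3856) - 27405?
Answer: -30968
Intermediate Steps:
d = 293 (d = 13 + 40*7 = 13 + 280 = 293)
(d - 3856) - 27405 = (293 - 3856) - 27405 = -3563 - 27405 = -30968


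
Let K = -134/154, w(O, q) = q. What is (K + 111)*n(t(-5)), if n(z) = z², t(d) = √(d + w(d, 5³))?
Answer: 1017600/77 ≈ 13216.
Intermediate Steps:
t(d) = √(125 + d) (t(d) = √(d + 5³) = √(d + 125) = √(125 + d))
K = -67/77 (K = -134*1/154 = -67/77 ≈ -0.87013)
(K + 111)*n(t(-5)) = (-67/77 + 111)*(√(125 - 5))² = 8480*(√120)²/77 = 8480*(2*√30)²/77 = (8480/77)*120 = 1017600/77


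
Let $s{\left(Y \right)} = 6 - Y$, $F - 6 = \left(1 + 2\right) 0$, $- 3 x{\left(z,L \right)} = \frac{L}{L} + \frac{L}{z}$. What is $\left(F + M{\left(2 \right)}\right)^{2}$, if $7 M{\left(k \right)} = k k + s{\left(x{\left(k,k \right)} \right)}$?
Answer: $\frac{24964}{441} \approx 56.608$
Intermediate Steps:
$x{\left(z,L \right)} = - \frac{1}{3} - \frac{L}{3 z}$ ($x{\left(z,L \right)} = - \frac{\frac{L}{L} + \frac{L}{z}}{3} = - \frac{1 + \frac{L}{z}}{3} = - \frac{1}{3} - \frac{L}{3 z}$)
$F = 6$ ($F = 6 + \left(1 + 2\right) 0 = 6 + 3 \cdot 0 = 6 + 0 = 6$)
$M{\left(k \right)} = \frac{20}{21} + \frac{k^{2}}{7}$ ($M{\left(k \right)} = \frac{k k + \left(6 - \frac{- k - k}{3 k}\right)}{7} = \frac{k^{2} - \left(-6 + \frac{\left(-2\right) k}{3 k}\right)}{7} = \frac{k^{2} + \left(6 - - \frac{2}{3}\right)}{7} = \frac{k^{2} + \left(6 + \frac{2}{3}\right)}{7} = \frac{k^{2} + \frac{20}{3}}{7} = \frac{\frac{20}{3} + k^{2}}{7} = \frac{20}{21} + \frac{k^{2}}{7}$)
$\left(F + M{\left(2 \right)}\right)^{2} = \left(6 + \left(\frac{20}{21} + \frac{2^{2}}{7}\right)\right)^{2} = \left(6 + \left(\frac{20}{21} + \frac{1}{7} \cdot 4\right)\right)^{2} = \left(6 + \left(\frac{20}{21} + \frac{4}{7}\right)\right)^{2} = \left(6 + \frac{32}{21}\right)^{2} = \left(\frac{158}{21}\right)^{2} = \frac{24964}{441}$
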